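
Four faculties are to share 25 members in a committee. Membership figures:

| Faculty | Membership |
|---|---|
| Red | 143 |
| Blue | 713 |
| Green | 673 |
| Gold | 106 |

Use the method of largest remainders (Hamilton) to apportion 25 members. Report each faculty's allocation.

Total 1635; standard divisor 1635/25 ≈ 65.4.
Standard quotas: Red 2.187, Blue 10.902, Green 10.291, Gold 1.621.
Lower quotas: Red 2, Blue 10, Green 10, Gold 1 (sum 23, leaving 2 seats).
Remainders in descending order: Blue 0.902, Gold 0.621, Green 0.291, Red 0.187.
Largest remainders: Blue, Gold receive the extra seats.

Red 2, Blue 11, Green 10, Gold 2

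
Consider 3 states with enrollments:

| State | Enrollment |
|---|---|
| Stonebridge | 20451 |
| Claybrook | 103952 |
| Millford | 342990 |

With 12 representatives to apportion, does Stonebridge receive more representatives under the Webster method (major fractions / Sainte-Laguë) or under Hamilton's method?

Webster: Stonebridge 1, Claybrook 3, Millford 8.
Hamilton: Stonebridge 0, Claybrook 3, Millford 9.
Stonebridge gets 1 under Webster and 0 under Hamilton.

Webster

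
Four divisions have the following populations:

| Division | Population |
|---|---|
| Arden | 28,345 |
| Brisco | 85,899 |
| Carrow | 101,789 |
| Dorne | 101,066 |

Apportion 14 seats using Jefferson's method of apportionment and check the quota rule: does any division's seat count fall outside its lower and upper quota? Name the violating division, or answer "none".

none

Standard quotas: Arden 1.251, Brisco 3.792, Carrow 4.494, Dorne 4.462.
Jefferson allocation: Arden 1, Brisco 4, Carrow 5, Dorne 4.
Every allocation lies between the lower and upper quota.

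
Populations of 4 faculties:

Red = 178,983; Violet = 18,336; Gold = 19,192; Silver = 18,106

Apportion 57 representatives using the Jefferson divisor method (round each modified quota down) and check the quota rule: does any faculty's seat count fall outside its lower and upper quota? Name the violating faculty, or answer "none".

Red

Standard quotas: Red 43.484, Violet 4.455, Gold 4.663, Silver 4.399.
Jefferson allocation: Red 45, Violet 4, Gold 4, Silver 4.
Red has quota 43.484 (lower 43, upper 44) but receives 45 — outside the quota interval.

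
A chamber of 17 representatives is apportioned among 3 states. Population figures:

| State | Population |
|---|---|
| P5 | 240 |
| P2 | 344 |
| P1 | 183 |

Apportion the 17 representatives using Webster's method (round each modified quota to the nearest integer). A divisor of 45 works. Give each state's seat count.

With modified divisor 45: modified quotas P5 5.333, P2 7.644, P1 4.067.
Rounding to the nearest integer: P5 5, P2 8, P1 4 (total 17).

P5: 5, P2: 8, P1: 4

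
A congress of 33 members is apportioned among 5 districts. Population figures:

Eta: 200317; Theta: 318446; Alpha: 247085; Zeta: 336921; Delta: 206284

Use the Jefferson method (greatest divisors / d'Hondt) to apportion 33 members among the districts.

Eta 5, Theta 8, Alpha 6, Zeta 9, Delta 5

Standard divisor 1309053/33 ≈ 39668.273; standard quotas: Eta 5.050, Theta 8.028, Alpha 6.229, Zeta 8.493, Delta 5.200.
Rounding down gives 5, 8, 6, 8, 5 = 32 seats, so the divisor must be adjusted.
With modified divisor 36400: modified quotas Eta 5.503, Theta 8.749, Alpha 6.788, Zeta 9.256, Delta 5.667.
Rounding down: Eta 5, Theta 8, Alpha 6, Zeta 9, Delta 5 (total 33).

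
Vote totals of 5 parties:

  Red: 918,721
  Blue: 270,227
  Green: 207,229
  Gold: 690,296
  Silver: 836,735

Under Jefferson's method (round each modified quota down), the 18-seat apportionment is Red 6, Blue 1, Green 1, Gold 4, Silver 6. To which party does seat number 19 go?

Priority for the next seat is population ÷ (current seats + 1).
Priorities: Red 131245.857, Blue 135113.500, Green 103614.500, Gold 138059.200, Silver 119533.571.
Highest priority: Gold.

Gold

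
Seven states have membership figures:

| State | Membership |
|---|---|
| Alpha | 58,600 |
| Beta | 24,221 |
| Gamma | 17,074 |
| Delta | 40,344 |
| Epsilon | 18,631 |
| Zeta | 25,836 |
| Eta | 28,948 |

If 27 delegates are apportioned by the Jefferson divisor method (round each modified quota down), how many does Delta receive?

Standard divisor 213654/27 ≈ 7913.111; standard quotas: Alpha 7.405, Beta 3.061, Gamma 2.158, Delta 5.098, Epsilon 2.354, Zeta 3.265, Eta 3.658.
Rounding down gives 7, 3, 2, 5, 2, 3, 3 = 25 seats, so the divisor must be adjusted.
With modified divisor 7000: modified quotas Alpha 8.371, Beta 3.460, Gamma 2.439, Delta 5.763, Epsilon 2.662, Zeta 3.691, Eta 4.135.
Rounding down: Alpha 8, Beta 3, Gamma 2, Delta 5, Epsilon 2, Zeta 3, Eta 4 (total 27).
Delta receives 5.

5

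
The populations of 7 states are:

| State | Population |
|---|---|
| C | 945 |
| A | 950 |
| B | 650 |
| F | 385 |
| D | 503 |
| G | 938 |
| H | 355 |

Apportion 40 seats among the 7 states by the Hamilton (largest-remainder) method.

Standard divisor: 4726 ÷ 40 ≈ 118.15.
Standard quotas: C 7.998, A 8.041, B 5.501, F 3.259, D 4.257, G 7.939, H 3.005.
Lower quotas: C 7, A 8, B 5, F 3, D 4, G 7, H 3 (sum 37, leaving 3 seats).
Remainders in descending order: C 0.998, G 0.939, B 0.501, F 0.259, D 0.257, A 0.041, H 0.005.
The surplus seats go to C, G, B.

C 8; A 8; B 6; F 3; D 4; G 8; H 3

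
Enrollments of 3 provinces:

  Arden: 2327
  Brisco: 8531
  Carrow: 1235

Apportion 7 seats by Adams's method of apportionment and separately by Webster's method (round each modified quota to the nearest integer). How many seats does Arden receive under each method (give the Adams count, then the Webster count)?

Adams: Arden 2, Brisco 4, Carrow 1.
Webster: Arden 1, Brisco 5, Carrow 1.
Arden gets 2 under Adams and 1 under Webster.

2 and 1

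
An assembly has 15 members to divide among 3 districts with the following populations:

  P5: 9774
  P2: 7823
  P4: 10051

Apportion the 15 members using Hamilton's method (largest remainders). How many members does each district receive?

Standard divisor: 27648 ÷ 15 ≈ 1843.2.
Standard quotas: P5 5.3027, P2 4.2442, P4 5.4530.
Lower quotas: P5 5, P2 4, P4 5 (sum 14, leaving 1 seat).
Remainders in descending order: P4 0.4530, P5 0.3027, P2 0.2442.
Largest remainder: P4 receives the extra seat.

P5 5, P2 4, P4 6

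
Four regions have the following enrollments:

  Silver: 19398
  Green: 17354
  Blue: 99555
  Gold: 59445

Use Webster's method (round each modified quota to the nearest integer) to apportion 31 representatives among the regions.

Standard divisor 195752/31 ≈ 6314.581; standard quotas: Silver 3.072, Green 2.748, Blue 15.766, Gold 9.414.
Rounding to the nearest integer gives Silver 3, Green 3, Blue 16, Gold 9 — total 31, matching the house size, so no adjustment is needed.

Silver: 3, Green: 3, Blue: 16, Gold: 9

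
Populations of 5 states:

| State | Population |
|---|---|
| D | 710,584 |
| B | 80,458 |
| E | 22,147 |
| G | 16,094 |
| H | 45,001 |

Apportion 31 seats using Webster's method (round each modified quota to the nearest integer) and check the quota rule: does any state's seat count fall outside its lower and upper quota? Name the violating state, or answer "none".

D

Standard quotas: D 25.196, B 2.853, E 0.785, G 0.571, H 1.596.
Webster allocation: D 24, B 3, E 1, G 1, H 2.
D has quota 25.196 (lower 25, upper 26) but receives 24 — outside the quota interval.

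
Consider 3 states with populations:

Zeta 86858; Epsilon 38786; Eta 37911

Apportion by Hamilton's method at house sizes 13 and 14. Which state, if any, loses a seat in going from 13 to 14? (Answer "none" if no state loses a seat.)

none

At 13 seats: Zeta 7, Epsilon 3, Eta 3.
At 14 seats: Zeta 8, Epsilon 3, Eta 3.
No state's allocation decreased.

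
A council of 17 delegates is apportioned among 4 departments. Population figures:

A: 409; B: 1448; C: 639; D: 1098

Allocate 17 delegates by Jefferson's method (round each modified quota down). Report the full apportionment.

A=2; B=7; C=3; D=5

Standard divisor 3594/17 ≈ 211.412; standard quotas: A 1.935, B 6.849, C 3.023, D 5.194.
Rounding down gives 1, 6, 3, 5 = 15 seats, so the divisor must be adjusted.
With modified divisor 200: modified quotas A 2.045, B 7.240, C 3.195, D 5.490.
Rounding down: A 2, B 7, C 3, D 5 (total 17).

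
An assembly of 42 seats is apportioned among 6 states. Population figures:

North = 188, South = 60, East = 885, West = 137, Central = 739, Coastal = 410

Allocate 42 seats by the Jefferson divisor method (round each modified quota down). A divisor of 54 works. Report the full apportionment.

North: 3; South: 1; East: 16; West: 2; Central: 13; Coastal: 7

With modified divisor 54: modified quotas North 3.481, South 1.111, East 16.389, West 2.537, Central 13.685, Coastal 7.593.
Rounding down: North 3, South 1, East 16, West 2, Central 13, Coastal 7 (total 42).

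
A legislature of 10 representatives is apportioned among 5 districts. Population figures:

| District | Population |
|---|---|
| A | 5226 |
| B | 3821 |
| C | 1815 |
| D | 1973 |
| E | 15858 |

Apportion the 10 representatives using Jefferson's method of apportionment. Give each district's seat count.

Standard divisor 28693/10 ≈ 2869.3; standard quotas: A 1.821, B 1.332, C 0.633, D 0.688, E 5.527.
Rounding down gives 1, 1, 0, 0, 5 = 7 seats, so the divisor must be adjusted.
With modified divisor 2100: modified quotas A 2.489, B 1.820, C 0.864, D 0.940, E 7.551.
Rounding down: A 2, B 1, C 0, D 0, E 7 (total 10).

A 2, B 1, C 0, D 0, E 7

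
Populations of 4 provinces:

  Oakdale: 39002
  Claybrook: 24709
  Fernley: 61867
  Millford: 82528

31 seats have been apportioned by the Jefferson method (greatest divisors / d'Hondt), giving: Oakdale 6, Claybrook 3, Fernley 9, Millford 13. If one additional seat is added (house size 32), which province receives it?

Fernley

Priority for the next seat is population ÷ (current seats + 1).
Priorities: Oakdale 5571.714, Claybrook 6177.250, Fernley 6186.700, Millford 5894.857.
Highest priority: Fernley.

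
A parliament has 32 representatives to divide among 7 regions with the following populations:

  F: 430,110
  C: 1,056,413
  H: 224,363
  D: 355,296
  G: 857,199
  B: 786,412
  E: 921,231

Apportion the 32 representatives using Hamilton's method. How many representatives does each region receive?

F: 3, C: 7, H: 2, D: 3, G: 6, B: 5, E: 6

The standard divisor is 4631024/32 ≈ 144719.5.
Standard quotas: F 2.9720, C 7.2997, H 1.5503, D 2.4551, G 5.9232, B 5.4340, E 6.3656.
Lower quotas: F 2, C 7, H 1, D 2, G 5, B 5, E 6 (sum 28, leaving 4 seats).
Remainders in descending order: F 0.9720, G 0.9232, H 0.5503, D 0.4551, B 0.4340, E 0.3656, C 0.2997.
Largest remainders: F, G, H, D receive the extra seats.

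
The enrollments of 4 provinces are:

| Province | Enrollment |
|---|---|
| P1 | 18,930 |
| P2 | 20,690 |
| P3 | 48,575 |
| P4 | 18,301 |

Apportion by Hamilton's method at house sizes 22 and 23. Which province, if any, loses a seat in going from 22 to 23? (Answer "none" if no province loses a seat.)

none

At 22 seats: P1 4, P2 4, P3 10, P4 4.
At 23 seats: P1 4, P2 4, P3 11, P4 4.
No province's allocation decreased.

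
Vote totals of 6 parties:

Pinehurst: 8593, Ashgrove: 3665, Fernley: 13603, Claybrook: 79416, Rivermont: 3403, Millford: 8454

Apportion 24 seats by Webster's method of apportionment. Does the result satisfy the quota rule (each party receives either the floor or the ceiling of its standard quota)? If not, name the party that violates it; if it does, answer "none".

Standard quotas: Pinehurst 1.761, Ashgrove 0.751, Fernley 2.787, Claybrook 16.272, Rivermont 0.697, Millford 1.732.
Webster allocation: Pinehurst 2, Ashgrove 1, Fernley 3, Claybrook 15, Rivermont 1, Millford 2.
Claybrook has quota 16.272 (lower 16, upper 17) but receives 15 — outside the quota interval.

Claybrook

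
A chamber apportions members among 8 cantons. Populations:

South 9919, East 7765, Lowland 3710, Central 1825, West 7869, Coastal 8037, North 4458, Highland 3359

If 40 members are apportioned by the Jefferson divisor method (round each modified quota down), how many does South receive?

8

Standard divisor 46942/40 ≈ 1173.55; standard quotas: South 8.452, East 6.617, Lowland 3.161, Central 1.555, West 6.705, Coastal 6.848, North 3.799, Highland 2.862.
Rounding down gives 8, 6, 3, 1, 6, 6, 3, 2 = 35 seats, so the divisor must be adjusted.
With modified divisor 1106: modified quotas South 8.968, East 7.021, Lowland 3.354, Central 1.650, West 7.115, Coastal 7.267, North 4.031, Highland 3.037.
Rounding down: South 8, East 7, Lowland 3, Central 1, West 7, Coastal 7, North 4, Highland 3 (total 40).
South receives 8.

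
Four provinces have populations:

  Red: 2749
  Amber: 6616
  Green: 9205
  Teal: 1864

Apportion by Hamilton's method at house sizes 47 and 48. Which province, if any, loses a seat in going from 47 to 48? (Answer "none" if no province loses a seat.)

At 47 seats: Red 7, Amber 15, Green 21, Teal 4.
At 48 seats: Red 6, Amber 16, Green 22, Teal 4.
Red drops from 7 to 6.

Red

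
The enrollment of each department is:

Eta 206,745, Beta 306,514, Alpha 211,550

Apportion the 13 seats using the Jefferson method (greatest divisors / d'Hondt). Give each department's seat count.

Standard divisor 724809/13 ≈ 55754.538; standard quotas: Eta 3.708, Beta 5.498, Alpha 3.794.
Rounding down gives 3, 5, 3 = 11 seats, so the divisor must be adjusted.
With modified divisor 51400: modified quotas Eta 4.022, Beta 5.963, Alpha 4.116.
Rounding down: Eta 4, Beta 5, Alpha 4 (total 13).

Eta: 4, Beta: 5, Alpha: 4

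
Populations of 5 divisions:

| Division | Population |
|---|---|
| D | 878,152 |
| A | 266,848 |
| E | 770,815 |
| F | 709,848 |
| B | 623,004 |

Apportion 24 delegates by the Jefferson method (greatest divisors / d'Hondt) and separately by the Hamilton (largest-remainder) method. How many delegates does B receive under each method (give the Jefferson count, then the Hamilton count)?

4 and 5

Jefferson: D 7, A 2, E 6, F 5, B 4.
Hamilton: D 6, A 2, E 6, F 5, B 5.
B gets 4 under Jefferson and 5 under Hamilton.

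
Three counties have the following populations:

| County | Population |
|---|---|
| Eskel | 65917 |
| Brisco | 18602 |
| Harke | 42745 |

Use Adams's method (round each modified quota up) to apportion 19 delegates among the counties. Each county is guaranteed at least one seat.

Standard divisor 127264/19 ≈ 6698.105; standard quotas: Eskel 9.841, Brisco 2.777, Harke 6.382.
Rounding up gives 10, 3, 7 = 20 seats, so the divisor must be adjusted.
With modified divisor 7200: modified quotas Eskel 9.155, Brisco 2.584, Harke 5.937.
Rounding up: Eskel 10, Brisco 3, Harke 6 (total 19).

Eskel 10, Brisco 3, Harke 6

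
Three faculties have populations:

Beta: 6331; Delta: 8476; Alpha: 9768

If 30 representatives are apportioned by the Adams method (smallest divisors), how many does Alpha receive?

Standard divisor 24575/30 ≈ 819.167; standard quotas: Beta 7.729, Delta 10.347, Alpha 11.924.
Rounding up gives 8, 11, 12 = 31 seats, so the divisor must be adjusted.
With modified divisor 870: modified quotas Beta 7.277, Delta 9.743, Alpha 11.228.
Rounding up: Beta 8, Delta 10, Alpha 12 (total 30).
Alpha receives 12.

12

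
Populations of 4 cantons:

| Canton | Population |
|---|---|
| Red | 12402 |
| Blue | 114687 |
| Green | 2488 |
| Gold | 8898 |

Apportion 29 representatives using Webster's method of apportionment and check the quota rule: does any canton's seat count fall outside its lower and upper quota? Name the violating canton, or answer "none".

Standard quotas: Red 2.597, Blue 24.018, Green 0.521, Gold 1.863.
Webster allocation: Red 3, Blue 23, Green 1, Gold 2.
Blue has quota 24.018 (lower 24, upper 25) but receives 23 — outside the quota interval.

Blue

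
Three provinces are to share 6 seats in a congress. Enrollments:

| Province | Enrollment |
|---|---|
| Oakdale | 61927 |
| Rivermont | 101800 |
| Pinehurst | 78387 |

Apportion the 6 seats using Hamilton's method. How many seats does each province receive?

Oakdale=2; Rivermont=2; Pinehurst=2

Total 242114; standard divisor 242114/6 ≈ 40352.333.
Standard quotas: Oakdale 1.5347, Rivermont 2.5228, Pinehurst 1.9426.
Lower quotas: Oakdale 1, Rivermont 2, Pinehurst 1 (sum 4, leaving 2 seats).
Remainders in descending order: Pinehurst 0.9426, Oakdale 0.5347, Rivermont 0.5228.
The surplus seats go to Pinehurst, Oakdale.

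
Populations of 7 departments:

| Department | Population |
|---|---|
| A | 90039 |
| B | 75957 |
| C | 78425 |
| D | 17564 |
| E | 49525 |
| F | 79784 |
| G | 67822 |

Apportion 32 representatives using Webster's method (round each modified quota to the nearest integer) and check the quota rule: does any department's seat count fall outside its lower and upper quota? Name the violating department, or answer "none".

none

Standard quotas: A 6.276, B 5.294, C 5.466, D 1.224, E 3.452, F 5.561, G 4.727.
Webster allocation: A 6, B 5, C 6, D 1, E 3, F 6, G 5.
Every allocation lies between the lower and upper quota.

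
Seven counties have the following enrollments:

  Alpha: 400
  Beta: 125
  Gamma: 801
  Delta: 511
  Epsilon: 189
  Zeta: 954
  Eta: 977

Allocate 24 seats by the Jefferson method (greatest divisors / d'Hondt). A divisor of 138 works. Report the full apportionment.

Alpha=2, Beta=0, Gamma=5, Delta=3, Epsilon=1, Zeta=6, Eta=7

With modified divisor 138: modified quotas Alpha 2.899, Beta 0.906, Gamma 5.804, Delta 3.703, Epsilon 1.370, Zeta 6.913, Eta 7.080.
Rounding down: Alpha 2, Beta 0, Gamma 5, Delta 3, Epsilon 1, Zeta 6, Eta 7 (total 24).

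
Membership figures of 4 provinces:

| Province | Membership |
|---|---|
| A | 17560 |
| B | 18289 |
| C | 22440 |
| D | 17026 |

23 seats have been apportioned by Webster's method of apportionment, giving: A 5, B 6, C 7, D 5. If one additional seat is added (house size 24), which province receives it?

Priority for the next seat is population ÷ (current seats + 0.5).
Priorities: A 3192.727, B 2813.692, C 2992.000, D 3095.636.
Highest priority: A.

A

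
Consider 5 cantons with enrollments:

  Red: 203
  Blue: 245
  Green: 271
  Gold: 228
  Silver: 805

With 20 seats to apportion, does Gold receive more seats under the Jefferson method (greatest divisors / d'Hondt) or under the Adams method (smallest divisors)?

Adams

Jefferson: Red 2, Blue 3, Green 3, Gold 2, Silver 10.
Adams: Red 3, Blue 3, Green 3, Gold 3, Silver 8.
Gold gets 2 under Jefferson and 3 under Adams.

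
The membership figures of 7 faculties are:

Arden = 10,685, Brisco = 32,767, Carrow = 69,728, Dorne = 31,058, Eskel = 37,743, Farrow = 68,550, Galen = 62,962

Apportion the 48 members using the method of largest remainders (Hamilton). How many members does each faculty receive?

Arden 1; Brisco 5; Carrow 11; Dorne 5; Eskel 6; Farrow 10; Galen 10

The standard divisor is 313493/48 ≈ 6531.104.
Standard quotas: Arden 1.6360, Brisco 5.0171, Carrow 10.6763, Dorne 4.7554, Eskel 5.7790, Farrow 10.4959, Galen 9.6403.
Lower quotas: Arden 1, Brisco 5, Carrow 10, Dorne 4, Eskel 5, Farrow 10, Galen 9 (sum 44, leaving 4 seats).
Remainders in descending order: Eskel 0.7790, Dorne 0.7554, Carrow 0.6763, Galen 0.6403, Arden 0.6360, Farrow 0.4959, Brisco 0.0171.
The surplus seats go to Eskel, Dorne, Carrow, Galen.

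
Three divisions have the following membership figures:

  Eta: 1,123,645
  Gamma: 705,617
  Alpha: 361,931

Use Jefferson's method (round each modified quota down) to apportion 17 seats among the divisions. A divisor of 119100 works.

Eta=9, Gamma=5, Alpha=3

With modified divisor 119100: modified quotas Eta 9.434, Gamma 5.925, Alpha 3.039.
Rounding down: Eta 9, Gamma 5, Alpha 3 (total 17).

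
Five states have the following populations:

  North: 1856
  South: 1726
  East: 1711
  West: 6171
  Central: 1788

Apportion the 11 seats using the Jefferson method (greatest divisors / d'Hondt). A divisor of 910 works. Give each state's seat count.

North 2, South 1, East 1, West 6, Central 1

With modified divisor 910: modified quotas North 2.040, South 1.897, East 1.880, West 6.781, Central 1.965.
Rounding down: North 2, South 1, East 1, West 6, Central 1 (total 11).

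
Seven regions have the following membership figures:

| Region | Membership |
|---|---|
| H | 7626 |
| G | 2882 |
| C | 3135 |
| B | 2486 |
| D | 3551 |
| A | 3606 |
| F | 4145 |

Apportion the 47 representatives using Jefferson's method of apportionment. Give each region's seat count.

Standard divisor 27431/47 ≈ 583.638; standard quotas: H 13.066, G 4.938, C 5.371, B 4.259, D 6.084, A 6.178, F 7.102.
Rounding down gives 13, 4, 5, 4, 6, 6, 7 = 45 seats, so the divisor must be adjusted.
With modified divisor 530: modified quotas H 14.389, G 5.438, C 5.915, B 4.691, D 6.700, A 6.804, F 7.821.
Rounding down: H 14, G 5, C 5, B 4, D 6, A 6, F 7 (total 47).

H 14, G 5, C 5, B 4, D 6, A 6, F 7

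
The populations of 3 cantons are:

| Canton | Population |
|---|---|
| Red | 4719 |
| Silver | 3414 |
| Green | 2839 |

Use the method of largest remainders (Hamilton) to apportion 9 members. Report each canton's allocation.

Total 10972; standard divisor 10972/9 ≈ 1219.111.
Standard quotas: Red 3.871, Silver 2.800, Green 2.329.
Lower quotas: Red 3, Silver 2, Green 2 (sum 7, leaving 2 seats).
Remainders in descending order: Red 0.871, Silver 0.800, Green 0.329.
The surplus seats go to Red, Silver.

Red 4, Silver 3, Green 2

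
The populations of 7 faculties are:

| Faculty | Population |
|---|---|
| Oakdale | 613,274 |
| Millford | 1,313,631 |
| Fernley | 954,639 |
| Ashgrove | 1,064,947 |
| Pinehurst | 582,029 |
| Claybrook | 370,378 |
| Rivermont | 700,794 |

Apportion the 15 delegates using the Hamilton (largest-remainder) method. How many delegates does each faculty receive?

Oakdale 2, Millford 3, Fernley 2, Ashgrove 3, Pinehurst 2, Claybrook 1, Rivermont 2

Total 5599692; standard divisor 5599692/15 ≈ 373312.8.
Standard quotas: Oakdale 1.6428, Millford 3.5188, Fernley 2.5572, Ashgrove 2.8527, Pinehurst 1.5591, Claybrook 0.9921, Rivermont 1.8772.
Lower quotas: Oakdale 1, Millford 3, Fernley 2, Ashgrove 2, Pinehurst 1, Claybrook 0, Rivermont 1 (sum 10, leaving 5 seats).
Remainders in descending order: Claybrook 0.9921, Rivermont 0.8772, Ashgrove 0.8527, Oakdale 0.6428, Pinehurst 0.5591, Fernley 0.5572, Millford 0.5188.
Largest remainders: Claybrook, Rivermont, Ashgrove, Oakdale, Pinehurst receive the extra seats.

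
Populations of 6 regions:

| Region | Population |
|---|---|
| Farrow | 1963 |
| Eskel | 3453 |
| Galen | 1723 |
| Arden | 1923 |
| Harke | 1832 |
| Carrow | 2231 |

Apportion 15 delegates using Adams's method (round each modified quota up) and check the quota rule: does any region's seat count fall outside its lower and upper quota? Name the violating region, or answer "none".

Standard quotas: Farrow 2.243, Eskel 3.946, Galen 1.969, Arden 2.198, Harke 2.094, Carrow 2.550.
Adams allocation: Farrow 2, Eskel 4, Galen 2, Arden 2, Harke 2, Carrow 3.
Every allocation lies between the lower and upper quota.

none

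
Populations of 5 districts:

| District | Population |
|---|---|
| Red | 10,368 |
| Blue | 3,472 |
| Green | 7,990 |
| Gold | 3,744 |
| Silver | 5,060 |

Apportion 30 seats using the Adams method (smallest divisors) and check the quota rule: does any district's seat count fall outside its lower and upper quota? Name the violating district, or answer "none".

Standard quotas: Red 10.153, Blue 3.400, Green 7.825, Gold 3.667, Silver 4.955.
Adams allocation: Red 10, Blue 4, Green 7, Gold 4, Silver 5.
Every allocation lies between the lower and upper quota.

none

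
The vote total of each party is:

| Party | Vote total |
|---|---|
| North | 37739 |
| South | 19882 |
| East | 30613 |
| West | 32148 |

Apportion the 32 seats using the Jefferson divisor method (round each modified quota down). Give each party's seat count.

North: 10, South: 5, East: 8, West: 9

Standard divisor 120382/32 ≈ 3761.938; standard quotas: North 10.032, South 5.285, East 8.138, West 8.546.
Rounding down gives 10, 5, 8, 8 = 31 seats, so the divisor must be adjusted.
With modified divisor 3500: modified quotas North 10.783, South 5.681, East 8.747, West 9.185.
Rounding down: North 10, South 5, East 8, West 9 (total 32).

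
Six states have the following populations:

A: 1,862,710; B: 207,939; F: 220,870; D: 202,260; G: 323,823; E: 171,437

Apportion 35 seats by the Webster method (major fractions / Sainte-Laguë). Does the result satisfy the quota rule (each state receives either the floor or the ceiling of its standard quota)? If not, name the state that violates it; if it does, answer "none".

none

Standard quotas: A 21.811, B 2.435, F 2.586, D 2.368, G 3.792, E 2.007.
Webster allocation: A 22, B 2, F 3, D 2, G 4, E 2.
Every allocation lies between the lower and upper quota.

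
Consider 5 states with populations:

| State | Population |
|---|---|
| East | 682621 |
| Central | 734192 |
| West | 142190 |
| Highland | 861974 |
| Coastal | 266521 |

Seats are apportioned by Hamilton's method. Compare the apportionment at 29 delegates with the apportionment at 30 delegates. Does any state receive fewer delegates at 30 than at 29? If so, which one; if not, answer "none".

West

At 29 seats: East 7, Central 8, West 2, Highland 9, Coastal 3.
At 30 seats: East 8, Central 8, West 1, Highland 10, Coastal 3.
West drops from 2 to 1.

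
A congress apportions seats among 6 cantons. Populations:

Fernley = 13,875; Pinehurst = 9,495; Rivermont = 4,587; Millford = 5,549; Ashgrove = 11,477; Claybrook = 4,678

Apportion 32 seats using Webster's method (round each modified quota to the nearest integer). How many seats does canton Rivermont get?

3

Standard divisor 49661/32 ≈ 1551.906; standard quotas: Fernley 8.941, Pinehurst 6.118, Rivermont 2.956, Millford 3.576, Ashgrove 7.395, Claybrook 3.014.
Rounding to the nearest integer gives Fernley 9, Pinehurst 6, Rivermont 3, Millford 4, Ashgrove 7, Claybrook 3 — total 32, matching the house size, so no adjustment is needed.
Rivermont receives 3.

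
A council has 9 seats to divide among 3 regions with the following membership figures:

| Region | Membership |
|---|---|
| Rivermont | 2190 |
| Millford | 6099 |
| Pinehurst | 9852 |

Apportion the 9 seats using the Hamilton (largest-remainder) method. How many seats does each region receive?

Rivermont=1, Millford=3, Pinehurst=5

Total 18141; standard divisor 18141/9 ≈ 2015.667.
Standard quotas: Rivermont 1.0865, Millford 3.0258, Pinehurst 4.8877.
Lower quotas: Rivermont 1, Millford 3, Pinehurst 4 (sum 8, leaving 1 seat).
Remainders in descending order: Pinehurst 0.8877, Rivermont 0.0865, Millford 0.0258.
Largest remainder: Pinehurst receives the extra seat.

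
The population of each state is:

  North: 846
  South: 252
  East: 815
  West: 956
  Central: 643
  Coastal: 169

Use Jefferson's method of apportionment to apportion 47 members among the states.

North 11, South 3, East 11, West 12, Central 8, Coastal 2

Standard divisor 3681/47 ≈ 78.319; standard quotas: North 10.802, South 3.218, East 10.406, West 12.206, Central 8.210, Coastal 2.158.
Rounding down gives 10, 3, 10, 12, 8, 2 = 45 seats, so the divisor must be adjusted.
With modified divisor 73.8: modified quotas North 11.463, South 3.415, East 11.043, West 12.954, Central 8.713, Coastal 2.290.
Rounding down: North 11, South 3, East 11, West 12, Central 8, Coastal 2 (total 47).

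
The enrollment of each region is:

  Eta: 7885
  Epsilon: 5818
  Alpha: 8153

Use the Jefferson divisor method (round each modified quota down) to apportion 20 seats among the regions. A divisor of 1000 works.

Eta: 7, Epsilon: 5, Alpha: 8

With modified divisor 1000: modified quotas Eta 7.885, Epsilon 5.818, Alpha 8.153.
Rounding down: Eta 7, Epsilon 5, Alpha 8 (total 20).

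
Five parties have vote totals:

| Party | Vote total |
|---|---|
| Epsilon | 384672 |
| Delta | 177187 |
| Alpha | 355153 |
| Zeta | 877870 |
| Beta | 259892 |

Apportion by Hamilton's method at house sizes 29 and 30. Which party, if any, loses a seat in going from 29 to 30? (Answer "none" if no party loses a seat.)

Delta

At 29 seats: Epsilon 5, Delta 3, Alpha 5, Zeta 12, Beta 4.
At 30 seats: Epsilon 6, Delta 2, Alpha 5, Zeta 13, Beta 4.
Delta drops from 3 to 2.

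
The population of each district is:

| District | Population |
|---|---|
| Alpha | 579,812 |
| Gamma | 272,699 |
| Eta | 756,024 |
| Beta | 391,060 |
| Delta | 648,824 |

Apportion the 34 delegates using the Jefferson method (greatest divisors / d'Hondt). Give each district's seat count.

Standard divisor 2648419/34 ≈ 77894.676; standard quotas: Alpha 7.444, Gamma 3.501, Eta 9.706, Beta 5.020, Delta 8.330.
Rounding down gives 7, 3, 9, 5, 8 = 32 seats, so the divisor must be adjusted.
With modified divisor 72280: modified quotas Alpha 8.022, Gamma 3.773, Eta 10.460, Beta 5.410, Delta 8.977.
Rounding down: Alpha 8, Gamma 3, Eta 10, Beta 5, Delta 8 (total 34).

Alpha: 8, Gamma: 3, Eta: 10, Beta: 5, Delta: 8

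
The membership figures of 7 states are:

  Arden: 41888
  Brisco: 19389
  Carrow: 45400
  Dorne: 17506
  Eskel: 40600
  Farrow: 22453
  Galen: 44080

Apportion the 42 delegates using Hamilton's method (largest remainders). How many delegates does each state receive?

Total 231316; standard divisor 231316/42 ≈ 5507.524.
Standard quotas: Arden 7.6056, Brisco 3.5205, Carrow 8.2433, Dorne 3.1786, Eskel 7.3717, Farrow 4.0768, Galen 8.0036.
Lower quotas: Arden 7, Brisco 3, Carrow 8, Dorne 3, Eskel 7, Farrow 4, Galen 8 (sum 40, leaving 2 seats).
Remainders in descending order: Arden 0.6056, Brisco 0.5205, Eskel 0.3717, Carrow 0.2433, Dorne 0.1786, Farrow 0.0768, Galen 0.0036.
Largest remainders: Arden, Brisco receive the extra seats.

Arden 8, Brisco 4, Carrow 8, Dorne 3, Eskel 7, Farrow 4, Galen 8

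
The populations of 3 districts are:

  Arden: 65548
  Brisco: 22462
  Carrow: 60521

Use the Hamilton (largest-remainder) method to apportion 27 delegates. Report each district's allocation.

Arden 12, Brisco 4, Carrow 11

Standard divisor: 148531 ÷ 27 ≈ 5501.148.
Standard quotas: Arden 11.9153, Brisco 4.0831, Carrow 11.0015.
Lower quotas: Arden 11, Brisco 4, Carrow 11 (sum 26, leaving 1 seat).
Remainders in descending order: Arden 0.9153, Brisco 0.0831, Carrow 0.0015.
Largest remainder: Arden receives the extra seat.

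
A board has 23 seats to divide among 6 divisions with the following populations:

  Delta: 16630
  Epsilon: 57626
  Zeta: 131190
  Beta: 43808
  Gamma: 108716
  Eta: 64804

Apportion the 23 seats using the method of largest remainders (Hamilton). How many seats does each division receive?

Total 422774; standard divisor 422774/23 ≈ 18381.478.
Standard quotas: Delta 0.9047, Epsilon 3.1350, Zeta 7.1371, Beta 2.3833, Gamma 5.9144, Eta 3.5255.
Lower quotas: Delta 0, Epsilon 3, Zeta 7, Beta 2, Gamma 5, Eta 3 (sum 20, leaving 3 seats).
Remainders in descending order: Gamma 0.9144, Delta 0.9047, Eta 0.5255, Beta 0.3833, Zeta 0.1371, Epsilon 0.1350.
The surplus seats go to Gamma, Delta, Eta.

Delta=1; Epsilon=3; Zeta=7; Beta=2; Gamma=6; Eta=4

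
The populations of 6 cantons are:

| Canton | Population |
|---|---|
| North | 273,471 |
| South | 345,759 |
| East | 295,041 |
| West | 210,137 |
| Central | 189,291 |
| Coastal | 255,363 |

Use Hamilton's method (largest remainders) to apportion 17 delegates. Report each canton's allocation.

Total 1569062; standard divisor 1569062/17 ≈ 92297.765.
Standard quotas: North 2.9629, South 3.7461, East 3.1966, West 2.2767, Central 2.0509, Coastal 2.7667.
Lower quotas: North 2, South 3, East 3, West 2, Central 2, Coastal 2 (sum 14, leaving 3 seats).
Remainders in descending order: North 0.9629, Coastal 0.7667, South 0.7461, West 0.2767, East 0.1966, Central 0.0509.
The surplus seats go to North, Coastal, South.

North 3, South 4, East 3, West 2, Central 2, Coastal 3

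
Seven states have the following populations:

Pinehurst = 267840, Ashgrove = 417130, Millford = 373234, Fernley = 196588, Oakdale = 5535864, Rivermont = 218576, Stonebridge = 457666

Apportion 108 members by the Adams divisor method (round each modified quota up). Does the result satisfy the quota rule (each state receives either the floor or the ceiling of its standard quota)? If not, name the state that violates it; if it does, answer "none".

Oakdale

Standard quotas: Pinehurst 3.874, Ashgrove 6.033, Millford 5.398, Fernley 2.843, Oakdale 80.070, Rivermont 3.161, Stonebridge 6.620.
Adams allocation: Pinehurst 4, Ashgrove 6, Millford 6, Fernley 3, Oakdale 78, Rivermont 4, Stonebridge 7.
Oakdale has quota 80.070 (lower 80, upper 81) but receives 78 — outside the quota interval.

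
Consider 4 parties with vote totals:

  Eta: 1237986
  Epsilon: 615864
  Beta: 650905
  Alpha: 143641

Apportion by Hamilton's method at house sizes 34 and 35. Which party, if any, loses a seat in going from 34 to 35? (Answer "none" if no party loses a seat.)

none

At 34 seats: Eta 16, Epsilon 8, Beta 8, Alpha 2.
At 35 seats: Eta 16, Epsilon 8, Beta 9, Alpha 2.
No party's allocation decreased.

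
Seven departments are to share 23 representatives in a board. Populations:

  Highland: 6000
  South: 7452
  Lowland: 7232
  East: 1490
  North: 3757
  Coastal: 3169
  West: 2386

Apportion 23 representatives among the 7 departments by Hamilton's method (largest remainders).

Standard divisor: 31486 ÷ 23 ≈ 1368.957.
Standard quotas: Highland 4.3829, South 5.4436, Lowland 5.2829, East 1.0884, North 2.7444, Coastal 2.3149, West 1.7429.
Lower quotas: Highland 4, South 5, Lowland 5, East 1, North 2, Coastal 2, West 1 (sum 20, leaving 3 seats).
Remainders in descending order: North 0.7444, West 0.7429, South 0.4436, Highland 0.3829, Coastal 0.3149, Lowland 0.2829, East 0.0884.
The surplus seats go to North, West, South.

Highland 4, South 6, Lowland 5, East 1, North 3, Coastal 2, West 2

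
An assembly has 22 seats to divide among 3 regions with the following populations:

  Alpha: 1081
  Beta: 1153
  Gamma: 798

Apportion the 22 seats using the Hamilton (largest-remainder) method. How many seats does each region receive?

Total 3032; standard divisor 3032/22 ≈ 137.818.
Standard quotas: Alpha 7.844, Beta 8.366, Gamma 5.790.
Lower quotas: Alpha 7, Beta 8, Gamma 5 (sum 20, leaving 2 seats).
Remainders in descending order: Alpha 0.844, Gamma 0.790, Beta 0.366.
Largest remainders: Alpha, Gamma receive the extra seats.

Alpha 8, Beta 8, Gamma 6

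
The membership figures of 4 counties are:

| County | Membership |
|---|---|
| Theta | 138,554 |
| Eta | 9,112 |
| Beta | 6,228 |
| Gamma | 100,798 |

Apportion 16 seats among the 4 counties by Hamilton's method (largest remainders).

Theta 9, Eta 1, Beta 0, Gamma 6

The standard divisor is 254692/16 ≈ 15918.25.
Standard quotas: Theta 8.7041, Eta 0.5724, Beta 0.3912, Gamma 6.3322.
Lower quotas: Theta 8, Eta 0, Beta 0, Gamma 6 (sum 14, leaving 2 seats).
Remainders in descending order: Theta 0.7041, Eta 0.5724, Beta 0.3912, Gamma 0.3322.
The surplus seats go to Theta, Eta.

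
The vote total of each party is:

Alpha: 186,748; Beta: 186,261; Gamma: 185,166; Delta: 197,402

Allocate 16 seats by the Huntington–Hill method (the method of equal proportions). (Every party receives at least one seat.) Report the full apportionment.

Alpha 4, Beta 4, Gamma 4, Delta 4

With divisor 48797: modified quotas Alpha 3.827, Beta 3.817, Gamma 3.795, Delta 4.045.
Geometric-mean thresholds: Alpha √(3·4)=3.464, Beta √(3·4)=3.464, Gamma √(3·4)=3.464, Delta √(4·5)=4.472.
Each quota rounded against its threshold gives Alpha 4, Beta 4, Gamma 4, Delta 4 (total 16).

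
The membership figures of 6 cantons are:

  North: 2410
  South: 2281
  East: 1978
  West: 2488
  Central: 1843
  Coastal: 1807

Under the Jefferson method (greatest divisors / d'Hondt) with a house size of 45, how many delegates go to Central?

Standard divisor 12807/45 ≈ 284.6; standard quotas: North 8.468, South 8.015, East 6.950, West 8.742, Central 6.476, Coastal 6.349.
Rounding down gives 8, 8, 6, 8, 6, 6 = 42 seats, so the divisor must be adjusted.
With modified divisor 266: modified quotas North 9.060, South 8.575, East 7.436, West 9.353, Central 6.929, Coastal 6.793.
Rounding down: North 9, South 8, East 7, West 9, Central 6, Coastal 6 (total 45).
Central receives 6.

6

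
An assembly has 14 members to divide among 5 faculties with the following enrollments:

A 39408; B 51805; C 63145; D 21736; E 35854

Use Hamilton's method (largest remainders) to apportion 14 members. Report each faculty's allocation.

A 3; B 3; C 4; D 2; E 2

Standard divisor: 211948 ÷ 14 ≈ 15139.143.
Standard quotas: A 2.6031, B 3.4219, C 4.1710, D 1.4357, E 2.3683.
Lower quotas: A 2, B 3, C 4, D 1, E 2 (sum 12, leaving 2 seats).
Remainders in descending order: A 0.6031, D 0.4357, B 0.4219, E 0.3683, C 0.1710.
The surplus seats go to A, D.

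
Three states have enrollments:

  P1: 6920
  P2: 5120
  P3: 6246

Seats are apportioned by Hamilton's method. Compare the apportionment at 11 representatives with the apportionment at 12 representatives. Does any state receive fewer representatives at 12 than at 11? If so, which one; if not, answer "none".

none

At 11 seats: P1 4, P2 3, P3 4.
At 12 seats: P1 5, P2 3, P3 4.
No state's allocation decreased.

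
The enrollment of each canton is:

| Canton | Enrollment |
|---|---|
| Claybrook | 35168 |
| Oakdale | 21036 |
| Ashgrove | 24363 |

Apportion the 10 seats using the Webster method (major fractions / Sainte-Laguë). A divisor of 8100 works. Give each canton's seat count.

With modified divisor 8100: modified quotas Claybrook 4.342, Oakdale 2.597, Ashgrove 3.008.
Rounding to the nearest integer: Claybrook 4, Oakdale 3, Ashgrove 3 (total 10).

Claybrook=4, Oakdale=3, Ashgrove=3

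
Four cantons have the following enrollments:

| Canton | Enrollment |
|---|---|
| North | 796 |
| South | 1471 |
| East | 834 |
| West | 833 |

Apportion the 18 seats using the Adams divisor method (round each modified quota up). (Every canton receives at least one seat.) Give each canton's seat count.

Standard divisor 3934/18 ≈ 218.556; standard quotas: North 3.642, South 6.731, East 3.816, West 3.811.
Rounding up gives 4, 7, 4, 4 = 19 seats, so the divisor must be adjusted.
With modified divisor 260: modified quotas North 3.062, South 5.658, East 3.208, West 3.204.
Rounding up: North 4, South 6, East 4, West 4 (total 18).

North 4; South 6; East 4; West 4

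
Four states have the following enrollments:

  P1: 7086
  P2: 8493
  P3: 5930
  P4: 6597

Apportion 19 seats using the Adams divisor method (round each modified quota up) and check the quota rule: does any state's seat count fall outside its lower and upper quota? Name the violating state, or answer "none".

Standard quotas: P1 4.790, P2 5.741, P3 4.009, P4 4.460.
Adams allocation: P1 5, P2 6, P3 4, P4 4.
Every allocation lies between the lower and upper quota.

none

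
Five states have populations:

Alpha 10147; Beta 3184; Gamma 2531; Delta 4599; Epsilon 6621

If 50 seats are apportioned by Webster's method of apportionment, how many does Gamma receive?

5

Standard divisor 27082/50 ≈ 541.64; standard quotas: Alpha 18.734, Beta 5.878, Gamma 4.673, Delta 8.491, Epsilon 12.224.
Rounding to the nearest integer gives Alpha 19, Beta 6, Gamma 5, Delta 8, Epsilon 12 — total 50, matching the house size, so no adjustment is needed.
Gamma receives 5.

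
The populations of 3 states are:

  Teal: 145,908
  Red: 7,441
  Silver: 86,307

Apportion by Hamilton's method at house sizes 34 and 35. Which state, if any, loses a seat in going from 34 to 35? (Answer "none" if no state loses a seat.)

none

At 34 seats: Teal 21, Red 1, Silver 12.
At 35 seats: Teal 21, Red 1, Silver 13.
No state's allocation decreased.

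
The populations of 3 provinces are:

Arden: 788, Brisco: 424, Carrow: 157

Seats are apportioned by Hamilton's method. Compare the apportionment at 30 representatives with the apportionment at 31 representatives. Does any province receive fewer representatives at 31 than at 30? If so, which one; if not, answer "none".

Carrow

At 30 seats: Arden 17, Brisco 9, Carrow 4.
At 31 seats: Arden 18, Brisco 10, Carrow 3.
Carrow drops from 4 to 3.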